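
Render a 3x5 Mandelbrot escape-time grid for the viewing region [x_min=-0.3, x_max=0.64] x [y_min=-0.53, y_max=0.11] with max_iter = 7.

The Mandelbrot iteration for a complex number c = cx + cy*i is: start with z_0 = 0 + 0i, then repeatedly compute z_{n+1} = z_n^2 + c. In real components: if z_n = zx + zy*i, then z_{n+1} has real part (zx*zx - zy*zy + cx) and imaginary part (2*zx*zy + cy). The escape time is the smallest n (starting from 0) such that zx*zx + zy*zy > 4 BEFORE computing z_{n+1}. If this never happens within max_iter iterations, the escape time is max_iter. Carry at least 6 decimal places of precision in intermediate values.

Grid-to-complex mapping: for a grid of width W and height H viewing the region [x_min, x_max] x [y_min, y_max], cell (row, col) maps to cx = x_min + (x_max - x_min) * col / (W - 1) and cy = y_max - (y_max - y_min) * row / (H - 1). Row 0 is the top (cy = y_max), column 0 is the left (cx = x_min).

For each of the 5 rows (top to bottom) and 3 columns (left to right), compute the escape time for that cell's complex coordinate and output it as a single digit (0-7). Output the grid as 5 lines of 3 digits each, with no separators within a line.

Answer: 774
774
774
773
773

Derivation:
(row=0, col=0): c = -0.3000 + 0.1100i → escape time 7
(row=0, col=1): c = 0.1700 + 0.1100i → escape time 7
(row=0, col=2): c = 0.6400 + 0.1100i → escape time 4
(row=1, col=0): c = -0.3000 + -0.0500i → escape time 7
(row=1, col=1): c = 0.1700 + -0.0500i → escape time 7
(row=1, col=2): c = 0.6400 + -0.0500i → escape time 4
(row=2, col=0): c = -0.3000 + -0.2100i → escape time 7
(row=2, col=1): c = 0.1700 + -0.2100i → escape time 7
(row=2, col=2): c = 0.6400 + -0.2100i → escape time 4
(row=3, col=0): c = -0.3000 + -0.3700i → escape time 7
(row=3, col=1): c = 0.1700 + -0.3700i → escape time 7
(row=3, col=2): c = 0.6400 + -0.3700i → escape time 3
(row=4, col=0): c = -0.3000 + -0.5300i → escape time 7
(row=4, col=1): c = 0.1700 + -0.5300i → escape time 7
(row=4, col=2): c = 0.6400 + -0.5300i → escape time 3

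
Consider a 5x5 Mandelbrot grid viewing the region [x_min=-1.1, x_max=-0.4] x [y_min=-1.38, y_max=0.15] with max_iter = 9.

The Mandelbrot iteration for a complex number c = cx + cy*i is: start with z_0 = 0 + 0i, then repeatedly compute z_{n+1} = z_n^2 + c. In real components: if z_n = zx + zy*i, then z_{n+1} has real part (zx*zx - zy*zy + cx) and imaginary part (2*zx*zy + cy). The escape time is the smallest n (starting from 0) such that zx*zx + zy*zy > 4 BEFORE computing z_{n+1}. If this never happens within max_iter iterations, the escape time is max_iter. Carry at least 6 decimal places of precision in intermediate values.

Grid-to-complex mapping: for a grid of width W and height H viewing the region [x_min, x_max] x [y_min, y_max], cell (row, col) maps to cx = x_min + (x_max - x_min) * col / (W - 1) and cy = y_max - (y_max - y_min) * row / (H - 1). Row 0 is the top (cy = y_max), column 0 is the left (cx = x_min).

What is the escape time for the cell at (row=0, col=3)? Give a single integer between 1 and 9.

Answer: 9

Derivation:
z_0 = 0 + 0i, c = -0.5750 + 0.1500i
Iter 1: z = -0.5750 + 0.1500i, |z|^2 = 0.3531
Iter 2: z = -0.2669 + -0.0225i, |z|^2 = 0.0717
Iter 3: z = -0.5043 + 0.1620i, |z|^2 = 0.2805
Iter 4: z = -0.3469 + -0.0134i, |z|^2 = 0.1206
Iter 5: z = -0.4548 + 0.1593i, |z|^2 = 0.2322
Iter 6: z = -0.3935 + 0.0051i, |z|^2 = 0.1549
Iter 7: z = -0.4202 + 0.1460i, |z|^2 = 0.1979
Iter 8: z = -0.4198 + 0.0273i, |z|^2 = 0.1770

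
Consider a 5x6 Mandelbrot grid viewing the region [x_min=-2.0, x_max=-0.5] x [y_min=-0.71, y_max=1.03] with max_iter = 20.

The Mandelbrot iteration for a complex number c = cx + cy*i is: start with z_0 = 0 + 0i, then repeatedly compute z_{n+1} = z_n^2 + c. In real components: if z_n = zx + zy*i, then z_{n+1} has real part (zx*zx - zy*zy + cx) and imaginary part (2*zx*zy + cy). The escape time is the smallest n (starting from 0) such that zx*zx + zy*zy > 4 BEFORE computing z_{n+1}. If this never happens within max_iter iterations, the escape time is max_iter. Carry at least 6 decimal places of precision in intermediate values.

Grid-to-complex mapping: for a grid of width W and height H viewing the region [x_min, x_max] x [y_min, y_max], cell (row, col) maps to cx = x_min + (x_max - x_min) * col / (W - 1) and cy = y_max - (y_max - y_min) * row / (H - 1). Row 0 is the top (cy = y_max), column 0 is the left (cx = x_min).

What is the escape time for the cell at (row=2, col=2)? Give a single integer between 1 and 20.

Answer: 18

Derivation:
z_0 = 0 + 0i, c = -1.2500 + 0.3340i
Iter 1: z = -1.2500 + 0.3340i, |z|^2 = 1.6741
Iter 2: z = 0.2009 + -0.5010i, |z|^2 = 0.2914
Iter 3: z = -1.4606 + 0.1327i, |z|^2 = 2.1510
Iter 4: z = 0.8658 + -0.0535i, |z|^2 = 0.7525
Iter 5: z = -0.5032 + 0.2413i, |z|^2 = 0.3115
Iter 6: z = -1.0550 + 0.0911i, |z|^2 = 1.1214
Iter 7: z = -0.1453 + 0.1417i, |z|^2 = 0.0412
Iter 8: z = -1.2490 + 0.2928i, |z|^2 = 1.6457
Iter 9: z = 0.2242 + -0.3975i, |z|^2 = 0.2083
Iter 10: z = -1.3577 + 0.1557i, |z|^2 = 1.8676
Iter 11: z = 0.5691 + -0.0889i, |z|^2 = 0.3318
Iter 12: z = -0.9340 + 0.2328i, |z|^2 = 0.9266
Iter 13: z = -0.4318 + -0.1009i, |z|^2 = 0.1966
Iter 14: z = -1.0738 + 0.4211i, |z|^2 = 1.3303
Iter 15: z = -0.2744 + -0.5704i, |z|^2 = 0.4006
Iter 16: z = -1.5001 + 0.6470i, |z|^2 = 2.6688
Iter 17: z = 0.5815 + -1.6071i, |z|^2 = 2.9211
Iter 18: z = -3.4947 + -1.5352i, |z|^2 = 14.5698
Escaped at iteration 18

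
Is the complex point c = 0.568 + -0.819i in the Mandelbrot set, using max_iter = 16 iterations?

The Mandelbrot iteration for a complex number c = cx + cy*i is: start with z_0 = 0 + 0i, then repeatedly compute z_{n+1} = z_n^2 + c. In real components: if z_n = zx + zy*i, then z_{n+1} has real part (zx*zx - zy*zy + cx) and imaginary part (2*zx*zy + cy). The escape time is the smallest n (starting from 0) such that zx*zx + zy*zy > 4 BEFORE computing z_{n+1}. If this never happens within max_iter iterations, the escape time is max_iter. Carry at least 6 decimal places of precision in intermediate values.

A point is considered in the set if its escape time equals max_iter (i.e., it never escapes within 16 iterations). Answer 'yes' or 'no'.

Answer: no

Derivation:
z_0 = 0 + 0i, c = 0.5680 + -0.8190i
Iter 1: z = 0.5680 + -0.8190i, |z|^2 = 0.9934
Iter 2: z = 0.2199 + -1.7494i, |z|^2 = 3.1087
Iter 3: z = -2.4440 + -1.5882i, |z|^2 = 8.4957
Escaped at iteration 3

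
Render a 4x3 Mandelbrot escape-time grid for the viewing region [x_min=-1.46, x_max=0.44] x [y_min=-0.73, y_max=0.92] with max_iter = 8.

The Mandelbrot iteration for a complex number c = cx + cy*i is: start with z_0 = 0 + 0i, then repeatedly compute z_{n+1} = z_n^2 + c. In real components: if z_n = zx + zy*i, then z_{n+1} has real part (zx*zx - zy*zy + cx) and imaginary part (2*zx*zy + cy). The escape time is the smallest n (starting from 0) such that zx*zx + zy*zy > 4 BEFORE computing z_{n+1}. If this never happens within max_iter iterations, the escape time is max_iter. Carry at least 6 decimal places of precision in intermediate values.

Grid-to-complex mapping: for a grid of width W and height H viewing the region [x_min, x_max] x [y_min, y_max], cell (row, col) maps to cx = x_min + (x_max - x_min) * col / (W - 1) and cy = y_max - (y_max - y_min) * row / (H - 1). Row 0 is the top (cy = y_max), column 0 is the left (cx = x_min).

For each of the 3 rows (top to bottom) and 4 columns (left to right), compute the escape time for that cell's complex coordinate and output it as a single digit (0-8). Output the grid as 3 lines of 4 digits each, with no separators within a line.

(row=0, col=0): c = -1.4600 + 0.9200i → escape time 3
(row=0, col=1): c = -0.8267 + 0.9200i → escape time 3
(row=0, col=2): c = -0.1933 + 0.9200i → escape time 8
(row=0, col=3): c = 0.4400 + 0.9200i → escape time 3
(row=1, col=0): c = -1.4600 + 0.0950i → escape time 8
(row=1, col=1): c = -0.8267 + 0.0950i → escape time 8
(row=1, col=2): c = -0.1933 + 0.0950i → escape time 8
(row=1, col=3): c = 0.4400 + 0.0950i → escape time 6
(row=2, col=0): c = -1.4600 + -0.7300i → escape time 3
(row=2, col=1): c = -0.8267 + -0.7300i → escape time 4
(row=2, col=2): c = -0.1933 + -0.7300i → escape time 8
(row=2, col=3): c = 0.4400 + -0.7300i → escape time 4

Answer: 3383
8886
3484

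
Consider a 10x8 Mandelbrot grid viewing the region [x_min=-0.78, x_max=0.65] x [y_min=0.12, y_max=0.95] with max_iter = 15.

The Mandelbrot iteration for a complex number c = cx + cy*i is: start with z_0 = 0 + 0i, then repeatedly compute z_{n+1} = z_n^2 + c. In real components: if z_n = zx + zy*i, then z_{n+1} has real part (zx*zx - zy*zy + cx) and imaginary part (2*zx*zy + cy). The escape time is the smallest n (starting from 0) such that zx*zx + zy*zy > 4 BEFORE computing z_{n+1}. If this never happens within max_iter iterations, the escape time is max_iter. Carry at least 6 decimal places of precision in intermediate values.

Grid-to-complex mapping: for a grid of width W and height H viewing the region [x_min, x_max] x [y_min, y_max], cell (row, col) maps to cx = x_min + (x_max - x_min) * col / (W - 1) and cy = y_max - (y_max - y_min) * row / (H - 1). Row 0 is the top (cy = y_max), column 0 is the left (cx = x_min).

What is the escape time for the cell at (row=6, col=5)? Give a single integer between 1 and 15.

Answer: 15

Derivation:
z_0 = 0 + 0i, c = 0.0144 + 0.2386i
Iter 1: z = 0.0144 + 0.2386i, |z|^2 = 0.0571
Iter 2: z = -0.0423 + 0.2455i, |z|^2 = 0.0620
Iter 3: z = -0.0440 + 0.2178i, |z|^2 = 0.0494
Iter 4: z = -0.0311 + 0.2194i, |z|^2 = 0.0491
Iter 5: z = -0.0327 + 0.2249i, |z|^2 = 0.0517
Iter 6: z = -0.0351 + 0.2238i, |z|^2 = 0.0513
Iter 7: z = -0.0344 + 0.2229i, |z|^2 = 0.0509
Iter 8: z = -0.0340 + 0.2232i, |z|^2 = 0.0510
Iter 9: z = -0.0342 + 0.2234i, |z|^2 = 0.0511
Iter 10: z = -0.0343 + 0.2233i, |z|^2 = 0.0510
Iter 11: z = -0.0342 + 0.2233i, |z|^2 = 0.0510
Iter 12: z = -0.0342 + 0.2233i, |z|^2 = 0.0510
Iter 13: z = -0.0342 + 0.2233i, |z|^2 = 0.0510
Iter 14: z = -0.0342 + 0.2233i, |z|^2 = 0.0510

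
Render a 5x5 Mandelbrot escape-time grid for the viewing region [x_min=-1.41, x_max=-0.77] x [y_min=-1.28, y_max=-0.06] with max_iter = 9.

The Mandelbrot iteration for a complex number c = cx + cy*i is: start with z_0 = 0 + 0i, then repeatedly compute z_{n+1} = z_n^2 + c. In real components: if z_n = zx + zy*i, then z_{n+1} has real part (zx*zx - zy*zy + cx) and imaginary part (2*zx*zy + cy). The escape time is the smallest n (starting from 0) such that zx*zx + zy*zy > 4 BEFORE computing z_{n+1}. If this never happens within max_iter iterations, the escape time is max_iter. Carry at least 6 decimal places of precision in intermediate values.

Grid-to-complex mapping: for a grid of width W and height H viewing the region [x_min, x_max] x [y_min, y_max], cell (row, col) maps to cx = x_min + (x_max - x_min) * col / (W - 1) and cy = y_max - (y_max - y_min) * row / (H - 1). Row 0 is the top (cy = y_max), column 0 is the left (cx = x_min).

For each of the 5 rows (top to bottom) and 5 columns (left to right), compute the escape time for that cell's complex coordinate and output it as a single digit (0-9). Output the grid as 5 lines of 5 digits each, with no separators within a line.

Answer: 99999
59878
33345
33333
22223

Derivation:
(row=0, col=0): c = -1.4100 + -0.0600i → escape time 9
(row=0, col=1): c = -1.2500 + -0.0600i → escape time 9
(row=0, col=2): c = -1.0900 + -0.0600i → escape time 9
(row=0, col=3): c = -0.9300 + -0.0600i → escape time 9
(row=0, col=4): c = -0.7700 + -0.0600i → escape time 9
(row=1, col=0): c = -1.4100 + -0.3650i → escape time 5
(row=1, col=1): c = -1.2500 + -0.3650i → escape time 9
(row=1, col=2): c = -1.0900 + -0.3650i → escape time 8
(row=1, col=3): c = -0.9300 + -0.3650i → escape time 7
(row=1, col=4): c = -0.7700 + -0.3650i → escape time 8
(row=2, col=0): c = -1.4100 + -0.6700i → escape time 3
(row=2, col=1): c = -1.2500 + -0.6700i → escape time 3
(row=2, col=2): c = -1.0900 + -0.6700i → escape time 3
(row=2, col=3): c = -0.9300 + -0.6700i → escape time 4
(row=2, col=4): c = -0.7700 + -0.6700i → escape time 5
(row=3, col=0): c = -1.4100 + -0.9750i → escape time 3
(row=3, col=1): c = -1.2500 + -0.9750i → escape time 3
(row=3, col=2): c = -1.0900 + -0.9750i → escape time 3
(row=3, col=3): c = -0.9300 + -0.9750i → escape time 3
(row=3, col=4): c = -0.7700 + -0.9750i → escape time 3
(row=4, col=0): c = -1.4100 + -1.2800i → escape time 2
(row=4, col=1): c = -1.2500 + -1.2800i → escape time 2
(row=4, col=2): c = -1.0900 + -1.2800i → escape time 2
(row=4, col=3): c = -0.9300 + -1.2800i → escape time 2
(row=4, col=4): c = -0.7700 + -1.2800i → escape time 3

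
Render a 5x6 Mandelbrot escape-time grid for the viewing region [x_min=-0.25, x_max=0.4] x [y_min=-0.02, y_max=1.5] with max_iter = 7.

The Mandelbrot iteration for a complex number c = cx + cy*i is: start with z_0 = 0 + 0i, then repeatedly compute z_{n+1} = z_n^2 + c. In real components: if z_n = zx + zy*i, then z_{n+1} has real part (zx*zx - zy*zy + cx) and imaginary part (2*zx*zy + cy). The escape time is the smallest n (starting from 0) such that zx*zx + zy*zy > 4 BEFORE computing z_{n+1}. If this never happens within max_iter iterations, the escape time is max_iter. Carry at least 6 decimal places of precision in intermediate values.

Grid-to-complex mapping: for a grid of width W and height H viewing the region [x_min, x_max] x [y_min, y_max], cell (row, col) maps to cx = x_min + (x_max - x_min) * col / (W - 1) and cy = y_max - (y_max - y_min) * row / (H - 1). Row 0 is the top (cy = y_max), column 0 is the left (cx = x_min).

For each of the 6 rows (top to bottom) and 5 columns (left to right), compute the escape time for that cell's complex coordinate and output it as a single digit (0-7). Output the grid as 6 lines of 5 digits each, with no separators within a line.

(row=0, col=0): c = -0.2500 + 1.5000i → escape time 2
(row=0, col=1): c = -0.0875 + 1.5000i → escape time 2
(row=0, col=2): c = 0.0750 + 1.5000i → escape time 2
(row=0, col=3): c = 0.2375 + 1.5000i → escape time 2
(row=0, col=4): c = 0.4000 + 1.5000i → escape time 2
(row=1, col=0): c = -0.2500 + 1.1960i → escape time 3
(row=1, col=1): c = -0.0875 + 1.1960i → escape time 3
(row=1, col=2): c = 0.0750 + 1.1960i → escape time 3
(row=1, col=3): c = 0.2375 + 1.1960i → escape time 2
(row=1, col=4): c = 0.4000 + 1.1960i → escape time 2
(row=2, col=0): c = -0.2500 + 0.8920i → escape time 7
(row=2, col=1): c = -0.0875 + 0.8920i → escape time 7
(row=2, col=2): c = 0.0750 + 0.8920i → escape time 5
(row=2, col=3): c = 0.2375 + 0.8920i → escape time 4
(row=2, col=4): c = 0.4000 + 0.8920i → escape time 3
(row=3, col=0): c = -0.2500 + 0.5880i → escape time 7
(row=3, col=1): c = -0.0875 + 0.5880i → escape time 7
(row=3, col=2): c = 0.0750 + 0.5880i → escape time 7
(row=3, col=3): c = 0.2375 + 0.5880i → escape time 7
(row=3, col=4): c = 0.4000 + 0.5880i → escape time 7
(row=4, col=0): c = -0.2500 + 0.2840i → escape time 7
(row=4, col=1): c = -0.0875 + 0.2840i → escape time 7
(row=4, col=2): c = 0.0750 + 0.2840i → escape time 7
(row=4, col=3): c = 0.2375 + 0.2840i → escape time 7
(row=4, col=4): c = 0.4000 + 0.2840i → escape time 7
(row=5, col=0): c = -0.2500 + -0.0200i → escape time 7
(row=5, col=1): c = -0.0875 + -0.0200i → escape time 7
(row=5, col=2): c = 0.0750 + -0.0200i → escape time 7
(row=5, col=3): c = 0.2375 + -0.0200i → escape time 7
(row=5, col=4): c = 0.4000 + -0.0200i → escape time 7

Answer: 22222
33322
77543
77777
77777
77777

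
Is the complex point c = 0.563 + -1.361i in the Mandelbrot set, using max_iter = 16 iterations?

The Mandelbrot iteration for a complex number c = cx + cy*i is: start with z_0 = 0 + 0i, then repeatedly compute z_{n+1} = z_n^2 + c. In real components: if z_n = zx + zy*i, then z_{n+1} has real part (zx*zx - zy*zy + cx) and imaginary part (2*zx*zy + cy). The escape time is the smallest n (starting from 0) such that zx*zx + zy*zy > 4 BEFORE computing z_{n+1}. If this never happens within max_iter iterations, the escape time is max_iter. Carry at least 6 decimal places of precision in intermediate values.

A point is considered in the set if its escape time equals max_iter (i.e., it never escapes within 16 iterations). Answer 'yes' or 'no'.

z_0 = 0 + 0i, c = 0.5630 + -1.3610i
Iter 1: z = 0.5630 + -1.3610i, |z|^2 = 2.1693
Iter 2: z = -0.9724 + -2.8935i, |z|^2 = 9.3177
Escaped at iteration 2

Answer: no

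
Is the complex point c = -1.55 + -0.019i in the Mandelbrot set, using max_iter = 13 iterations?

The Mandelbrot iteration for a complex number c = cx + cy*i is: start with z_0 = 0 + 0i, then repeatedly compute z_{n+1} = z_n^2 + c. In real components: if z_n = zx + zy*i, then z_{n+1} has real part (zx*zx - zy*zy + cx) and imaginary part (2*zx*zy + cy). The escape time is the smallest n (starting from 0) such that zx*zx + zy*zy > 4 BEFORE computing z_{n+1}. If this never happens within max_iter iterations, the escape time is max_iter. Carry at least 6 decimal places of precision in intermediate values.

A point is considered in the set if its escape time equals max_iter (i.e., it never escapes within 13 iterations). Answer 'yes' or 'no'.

z_0 = 0 + 0i, c = -1.5500 + -0.0190i
Iter 1: z = -1.5500 + -0.0190i, |z|^2 = 2.4029
Iter 2: z = 0.8521 + 0.0399i, |z|^2 = 0.7277
Iter 3: z = -0.8255 + 0.0490i, |z|^2 = 0.6838
Iter 4: z = -0.8710 + -0.0999i, |z|^2 = 0.7687
Iter 5: z = -0.8013 + 0.1550i, |z|^2 = 0.6661
Iter 6: z = -0.9320 + -0.2674i, |z|^2 = 0.9401
Iter 7: z = -0.7529 + 0.4795i, |z|^2 = 0.7968
Iter 8: z = -1.2130 + -0.7411i, |z|^2 = 2.0205
Iter 9: z = -0.6278 + 1.7788i, |z|^2 = 3.5582
Iter 10: z = -4.3199 + -2.2525i, |z|^2 = 23.7354
Escaped at iteration 10

Answer: no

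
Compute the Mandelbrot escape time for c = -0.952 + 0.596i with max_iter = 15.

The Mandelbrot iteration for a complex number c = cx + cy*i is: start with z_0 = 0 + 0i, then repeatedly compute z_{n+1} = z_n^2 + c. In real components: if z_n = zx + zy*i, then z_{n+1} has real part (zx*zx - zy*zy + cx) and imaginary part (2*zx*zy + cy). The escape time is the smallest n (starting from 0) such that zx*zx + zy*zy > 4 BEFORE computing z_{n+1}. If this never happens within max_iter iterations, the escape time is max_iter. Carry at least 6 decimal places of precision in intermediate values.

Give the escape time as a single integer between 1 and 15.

z_0 = 0 + 0i, c = -0.9520 + 0.5960i
Iter 1: z = -0.9520 + 0.5960i, |z|^2 = 1.2615
Iter 2: z = -0.4009 + -0.5388i, |z|^2 = 0.4510
Iter 3: z = -1.0816 + 1.0280i, |z|^2 = 2.2266
Iter 4: z = -0.8390 + -1.6277i, |z|^2 = 3.3534
Iter 5: z = -2.8974 + 3.3274i, |z|^2 = 19.4668
Escaped at iteration 5

Answer: 5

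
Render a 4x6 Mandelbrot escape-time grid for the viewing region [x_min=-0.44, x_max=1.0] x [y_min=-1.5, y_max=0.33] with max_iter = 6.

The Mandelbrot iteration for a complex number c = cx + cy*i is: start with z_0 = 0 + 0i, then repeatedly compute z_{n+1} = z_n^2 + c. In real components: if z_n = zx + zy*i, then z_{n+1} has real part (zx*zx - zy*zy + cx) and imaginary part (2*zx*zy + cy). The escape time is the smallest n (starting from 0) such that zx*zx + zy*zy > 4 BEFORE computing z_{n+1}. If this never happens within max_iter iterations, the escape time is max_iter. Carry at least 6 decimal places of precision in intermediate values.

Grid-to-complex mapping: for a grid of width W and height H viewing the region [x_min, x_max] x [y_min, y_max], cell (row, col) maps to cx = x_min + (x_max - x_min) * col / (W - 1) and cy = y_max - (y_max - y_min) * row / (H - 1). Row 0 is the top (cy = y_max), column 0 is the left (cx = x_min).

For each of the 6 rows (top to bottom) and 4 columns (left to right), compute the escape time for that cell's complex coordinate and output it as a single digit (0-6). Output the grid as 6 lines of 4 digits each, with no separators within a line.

Answer: 6652
6652
6652
6632
3422
2222

Derivation:
(row=0, col=0): c = -0.4400 + 0.3300i → escape time 6
(row=0, col=1): c = 0.0400 + 0.3300i → escape time 6
(row=0, col=2): c = 0.5200 + 0.3300i → escape time 5
(row=0, col=3): c = 1.0000 + 0.3300i → escape time 2
(row=1, col=0): c = -0.4400 + -0.0360i → escape time 6
(row=1, col=1): c = 0.0400 + -0.0360i → escape time 6
(row=1, col=2): c = 0.5200 + -0.0360i → escape time 5
(row=1, col=3): c = 1.0000 + -0.0360i → escape time 2
(row=2, col=0): c = -0.4400 + -0.4020i → escape time 6
(row=2, col=1): c = 0.0400 + -0.4020i → escape time 6
(row=2, col=2): c = 0.5200 + -0.4020i → escape time 5
(row=2, col=3): c = 1.0000 + -0.4020i → escape time 2
(row=3, col=0): c = -0.4400 + -0.7680i → escape time 6
(row=3, col=1): c = 0.0400 + -0.7680i → escape time 6
(row=3, col=2): c = 0.5200 + -0.7680i → escape time 3
(row=3, col=3): c = 1.0000 + -0.7680i → escape time 2
(row=4, col=0): c = -0.4400 + -1.1340i → escape time 3
(row=4, col=1): c = 0.0400 + -1.1340i → escape time 4
(row=4, col=2): c = 0.5200 + -1.1340i → escape time 2
(row=4, col=3): c = 1.0000 + -1.1340i → escape time 2
(row=5, col=0): c = -0.4400 + -1.5000i → escape time 2
(row=5, col=1): c = 0.0400 + -1.5000i → escape time 2
(row=5, col=2): c = 0.5200 + -1.5000i → escape time 2
(row=5, col=3): c = 1.0000 + -1.5000i → escape time 2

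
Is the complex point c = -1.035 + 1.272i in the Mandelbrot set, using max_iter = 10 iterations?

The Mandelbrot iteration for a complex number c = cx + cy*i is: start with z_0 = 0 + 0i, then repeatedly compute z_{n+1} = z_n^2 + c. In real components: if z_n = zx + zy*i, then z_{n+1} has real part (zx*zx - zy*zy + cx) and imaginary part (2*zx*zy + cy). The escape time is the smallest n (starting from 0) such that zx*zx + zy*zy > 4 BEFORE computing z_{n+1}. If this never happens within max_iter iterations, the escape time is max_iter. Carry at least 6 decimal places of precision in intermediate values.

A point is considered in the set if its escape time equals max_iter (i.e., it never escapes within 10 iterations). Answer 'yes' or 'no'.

Answer: no

Derivation:
z_0 = 0 + 0i, c = -1.0350 + 1.2720i
Iter 1: z = -1.0350 + 1.2720i, |z|^2 = 2.6892
Iter 2: z = -1.5818 + -1.3610i, |z|^2 = 4.3544
Escaped at iteration 2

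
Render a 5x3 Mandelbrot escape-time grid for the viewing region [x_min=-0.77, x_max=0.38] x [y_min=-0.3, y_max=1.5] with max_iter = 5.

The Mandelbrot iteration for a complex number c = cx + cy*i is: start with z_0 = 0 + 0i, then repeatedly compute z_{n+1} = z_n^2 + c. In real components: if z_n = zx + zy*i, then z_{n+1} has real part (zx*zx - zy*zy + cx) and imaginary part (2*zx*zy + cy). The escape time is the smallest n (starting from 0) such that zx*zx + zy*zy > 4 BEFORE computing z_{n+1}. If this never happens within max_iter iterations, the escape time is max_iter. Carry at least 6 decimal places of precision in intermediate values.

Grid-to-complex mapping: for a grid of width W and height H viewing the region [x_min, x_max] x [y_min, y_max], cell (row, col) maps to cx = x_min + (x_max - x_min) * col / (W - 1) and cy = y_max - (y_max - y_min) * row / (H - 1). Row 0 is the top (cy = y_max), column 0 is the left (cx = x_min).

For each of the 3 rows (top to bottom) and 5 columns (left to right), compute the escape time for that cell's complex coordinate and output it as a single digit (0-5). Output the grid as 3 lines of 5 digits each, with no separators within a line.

(row=0, col=0): c = -0.7700 + 1.5000i → escape time 2
(row=0, col=1): c = -0.4825 + 1.5000i → escape time 2
(row=0, col=2): c = -0.1950 + 1.5000i → escape time 2
(row=0, col=3): c = 0.0925 + 1.5000i → escape time 2
(row=0, col=4): c = 0.3800 + 1.5000i → escape time 2
(row=1, col=0): c = -0.7700 + 0.6000i → escape time 5
(row=1, col=1): c = -0.4825 + 0.6000i → escape time 5
(row=1, col=2): c = -0.1950 + 0.6000i → escape time 5
(row=1, col=3): c = 0.0925 + 0.6000i → escape time 5
(row=1, col=4): c = 0.3800 + 0.6000i → escape time 5
(row=2, col=0): c = -0.7700 + -0.3000i → escape time 5
(row=2, col=1): c = -0.4825 + -0.3000i → escape time 5
(row=2, col=2): c = -0.1950 + -0.3000i → escape time 5
(row=2, col=3): c = 0.0925 + -0.3000i → escape time 5
(row=2, col=4): c = 0.3800 + -0.3000i → escape time 5

Answer: 22222
55555
55555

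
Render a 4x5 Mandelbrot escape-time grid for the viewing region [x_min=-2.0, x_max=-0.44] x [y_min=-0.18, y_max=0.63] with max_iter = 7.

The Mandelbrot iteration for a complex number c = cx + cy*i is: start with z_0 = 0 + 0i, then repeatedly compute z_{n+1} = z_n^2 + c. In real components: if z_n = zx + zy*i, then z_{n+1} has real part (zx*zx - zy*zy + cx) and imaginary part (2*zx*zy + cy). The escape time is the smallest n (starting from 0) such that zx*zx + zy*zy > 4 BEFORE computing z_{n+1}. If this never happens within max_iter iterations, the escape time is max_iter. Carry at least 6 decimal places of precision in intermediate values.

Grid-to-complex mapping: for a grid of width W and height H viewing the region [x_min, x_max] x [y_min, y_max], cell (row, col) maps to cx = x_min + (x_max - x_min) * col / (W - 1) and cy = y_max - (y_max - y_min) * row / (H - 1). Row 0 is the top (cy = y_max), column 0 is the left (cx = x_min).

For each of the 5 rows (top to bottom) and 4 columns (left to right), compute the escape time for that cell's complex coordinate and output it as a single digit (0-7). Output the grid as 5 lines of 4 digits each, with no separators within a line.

Answer: 1347
1467
1577
1777
1577

Derivation:
(row=0, col=0): c = -2.0000 + 0.6300i → escape time 1
(row=0, col=1): c = -1.4800 + 0.6300i → escape time 3
(row=0, col=2): c = -0.9600 + 0.6300i → escape time 4
(row=0, col=3): c = -0.4400 + 0.6300i → escape time 7
(row=1, col=0): c = -2.0000 + 0.4275i → escape time 1
(row=1, col=1): c = -1.4800 + 0.4275i → escape time 4
(row=1, col=2): c = -0.9600 + 0.4275i → escape time 6
(row=1, col=3): c = -0.4400 + 0.4275i → escape time 7
(row=2, col=0): c = -2.0000 + 0.2250i → escape time 1
(row=2, col=1): c = -1.4800 + 0.2250i → escape time 5
(row=2, col=2): c = -0.9600 + 0.2250i → escape time 7
(row=2, col=3): c = -0.4400 + 0.2250i → escape time 7
(row=3, col=0): c = -2.0000 + 0.0225i → escape time 1
(row=3, col=1): c = -1.4800 + 0.0225i → escape time 7
(row=3, col=2): c = -0.9600 + 0.0225i → escape time 7
(row=3, col=3): c = -0.4400 + 0.0225i → escape time 7
(row=4, col=0): c = -2.0000 + -0.1800i → escape time 1
(row=4, col=1): c = -1.4800 + -0.1800i → escape time 5
(row=4, col=2): c = -0.9600 + -0.1800i → escape time 7
(row=4, col=3): c = -0.4400 + -0.1800i → escape time 7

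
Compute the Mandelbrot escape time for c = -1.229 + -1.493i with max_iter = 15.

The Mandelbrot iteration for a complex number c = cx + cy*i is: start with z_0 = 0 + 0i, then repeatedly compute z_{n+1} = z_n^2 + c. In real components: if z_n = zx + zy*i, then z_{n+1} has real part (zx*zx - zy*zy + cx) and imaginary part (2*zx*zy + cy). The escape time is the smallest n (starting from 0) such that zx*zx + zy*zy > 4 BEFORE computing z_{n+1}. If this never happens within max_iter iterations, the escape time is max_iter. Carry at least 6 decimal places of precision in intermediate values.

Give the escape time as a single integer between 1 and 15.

z_0 = 0 + 0i, c = -1.2290 + -1.4930i
Iter 1: z = -1.2290 + -1.4930i, |z|^2 = 3.7395
Iter 2: z = -1.9476 + 2.1768i, |z|^2 = 8.5316
Escaped at iteration 2

Answer: 2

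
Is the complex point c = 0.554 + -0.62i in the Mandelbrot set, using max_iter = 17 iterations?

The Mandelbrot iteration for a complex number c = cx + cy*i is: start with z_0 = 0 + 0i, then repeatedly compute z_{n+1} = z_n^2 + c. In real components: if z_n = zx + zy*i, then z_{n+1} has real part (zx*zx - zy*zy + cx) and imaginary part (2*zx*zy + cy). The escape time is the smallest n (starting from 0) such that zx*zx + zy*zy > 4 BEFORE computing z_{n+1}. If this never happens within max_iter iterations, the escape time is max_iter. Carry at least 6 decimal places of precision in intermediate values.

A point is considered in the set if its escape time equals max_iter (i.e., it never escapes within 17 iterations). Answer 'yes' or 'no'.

z_0 = 0 + 0i, c = 0.5540 + -0.6200i
Iter 1: z = 0.5540 + -0.6200i, |z|^2 = 0.6913
Iter 2: z = 0.4765 + -1.3070i, |z|^2 = 1.9352
Iter 3: z = -0.9271 + -1.8656i, |z|^2 = 4.3398
Escaped at iteration 3

Answer: no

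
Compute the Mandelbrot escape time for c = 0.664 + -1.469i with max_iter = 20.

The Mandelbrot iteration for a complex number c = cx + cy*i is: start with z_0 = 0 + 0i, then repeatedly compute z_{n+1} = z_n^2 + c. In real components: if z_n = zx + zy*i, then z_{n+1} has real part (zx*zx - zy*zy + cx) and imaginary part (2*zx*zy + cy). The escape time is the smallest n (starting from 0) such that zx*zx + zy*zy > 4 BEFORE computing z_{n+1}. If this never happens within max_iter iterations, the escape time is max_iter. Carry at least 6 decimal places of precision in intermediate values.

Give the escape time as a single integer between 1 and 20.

Answer: 2

Derivation:
z_0 = 0 + 0i, c = 0.6640 + -1.4690i
Iter 1: z = 0.6640 + -1.4690i, |z|^2 = 2.5989
Iter 2: z = -1.0531 + -3.4198i, |z|^2 = 12.8042
Escaped at iteration 2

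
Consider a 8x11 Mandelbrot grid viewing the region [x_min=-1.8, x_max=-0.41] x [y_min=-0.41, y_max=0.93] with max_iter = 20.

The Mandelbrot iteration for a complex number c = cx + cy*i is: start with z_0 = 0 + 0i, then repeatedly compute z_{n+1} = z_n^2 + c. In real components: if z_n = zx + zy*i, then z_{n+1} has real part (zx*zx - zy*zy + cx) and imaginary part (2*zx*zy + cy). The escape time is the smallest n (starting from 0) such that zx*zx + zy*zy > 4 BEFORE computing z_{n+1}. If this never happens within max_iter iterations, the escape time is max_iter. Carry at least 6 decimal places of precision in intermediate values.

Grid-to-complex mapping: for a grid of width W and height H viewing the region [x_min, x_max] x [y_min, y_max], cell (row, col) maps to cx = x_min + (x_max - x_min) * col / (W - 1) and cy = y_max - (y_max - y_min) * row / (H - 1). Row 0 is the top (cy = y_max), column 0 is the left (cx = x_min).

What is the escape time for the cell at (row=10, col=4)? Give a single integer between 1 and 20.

z_0 = 0 + 0i, c = -1.0057 + -0.4100i
Iter 1: z = -1.0057 + -0.4100i, |z|^2 = 1.1796
Iter 2: z = -0.1624 + 0.4147i, |z|^2 = 0.1983
Iter 3: z = -1.1513 + -0.5447i, |z|^2 = 1.6222
Iter 4: z = 0.0232 + 0.8441i, |z|^2 = 0.7131
Iter 5: z = -1.7177 + -0.3709i, |z|^2 = 3.0882
Iter 6: z = 1.8074 + 0.8641i, |z|^2 = 4.0133
Escaped at iteration 6

Answer: 6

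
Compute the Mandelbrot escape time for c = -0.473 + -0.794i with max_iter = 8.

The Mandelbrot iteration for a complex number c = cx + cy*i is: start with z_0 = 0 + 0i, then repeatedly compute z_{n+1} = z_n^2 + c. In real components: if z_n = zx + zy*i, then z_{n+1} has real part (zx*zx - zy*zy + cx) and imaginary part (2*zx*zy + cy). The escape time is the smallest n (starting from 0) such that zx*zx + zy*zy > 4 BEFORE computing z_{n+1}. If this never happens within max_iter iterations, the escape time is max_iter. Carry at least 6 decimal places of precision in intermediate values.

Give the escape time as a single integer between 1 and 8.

z_0 = 0 + 0i, c = -0.4730 + -0.7940i
Iter 1: z = -0.4730 + -0.7940i, |z|^2 = 0.8542
Iter 2: z = -0.8797 + -0.0429i, |z|^2 = 0.7757
Iter 3: z = 0.2990 + -0.7186i, |z|^2 = 0.6058
Iter 4: z = -0.8999 + -1.2238i, |z|^2 = 2.3074
Iter 5: z = -1.1608 + 1.4085i, |z|^2 = 3.3314
Iter 6: z = -1.1096 + -4.0640i, |z|^2 = 17.7475
Escaped at iteration 6

Answer: 6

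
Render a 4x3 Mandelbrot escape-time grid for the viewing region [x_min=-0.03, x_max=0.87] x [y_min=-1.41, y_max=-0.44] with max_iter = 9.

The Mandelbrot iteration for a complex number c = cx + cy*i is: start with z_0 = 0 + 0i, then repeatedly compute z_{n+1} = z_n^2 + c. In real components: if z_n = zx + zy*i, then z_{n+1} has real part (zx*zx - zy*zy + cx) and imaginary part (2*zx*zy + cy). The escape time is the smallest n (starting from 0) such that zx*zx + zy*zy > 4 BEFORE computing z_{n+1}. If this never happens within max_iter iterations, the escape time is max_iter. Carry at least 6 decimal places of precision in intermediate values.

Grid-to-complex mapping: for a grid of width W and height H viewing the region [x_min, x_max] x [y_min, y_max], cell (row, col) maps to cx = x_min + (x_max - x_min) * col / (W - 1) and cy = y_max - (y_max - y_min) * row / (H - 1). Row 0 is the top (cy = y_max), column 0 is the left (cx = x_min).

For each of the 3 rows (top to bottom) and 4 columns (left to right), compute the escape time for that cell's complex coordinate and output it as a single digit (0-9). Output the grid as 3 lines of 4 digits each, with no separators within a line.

Answer: 9943
8432
2222

Derivation:
(row=0, col=0): c = -0.0300 + -0.4400i → escape time 9
(row=0, col=1): c = 0.2700 + -0.4400i → escape time 9
(row=0, col=2): c = 0.5700 + -0.4400i → escape time 4
(row=0, col=3): c = 0.8700 + -0.4400i → escape time 3
(row=1, col=0): c = -0.0300 + -0.9250i → escape time 8
(row=1, col=1): c = 0.2700 + -0.9250i → escape time 4
(row=1, col=2): c = 0.5700 + -0.9250i → escape time 3
(row=1, col=3): c = 0.8700 + -0.9250i → escape time 2
(row=2, col=0): c = -0.0300 + -1.4100i → escape time 2
(row=2, col=1): c = 0.2700 + -1.4100i → escape time 2
(row=2, col=2): c = 0.5700 + -1.4100i → escape time 2
(row=2, col=3): c = 0.8700 + -1.4100i → escape time 2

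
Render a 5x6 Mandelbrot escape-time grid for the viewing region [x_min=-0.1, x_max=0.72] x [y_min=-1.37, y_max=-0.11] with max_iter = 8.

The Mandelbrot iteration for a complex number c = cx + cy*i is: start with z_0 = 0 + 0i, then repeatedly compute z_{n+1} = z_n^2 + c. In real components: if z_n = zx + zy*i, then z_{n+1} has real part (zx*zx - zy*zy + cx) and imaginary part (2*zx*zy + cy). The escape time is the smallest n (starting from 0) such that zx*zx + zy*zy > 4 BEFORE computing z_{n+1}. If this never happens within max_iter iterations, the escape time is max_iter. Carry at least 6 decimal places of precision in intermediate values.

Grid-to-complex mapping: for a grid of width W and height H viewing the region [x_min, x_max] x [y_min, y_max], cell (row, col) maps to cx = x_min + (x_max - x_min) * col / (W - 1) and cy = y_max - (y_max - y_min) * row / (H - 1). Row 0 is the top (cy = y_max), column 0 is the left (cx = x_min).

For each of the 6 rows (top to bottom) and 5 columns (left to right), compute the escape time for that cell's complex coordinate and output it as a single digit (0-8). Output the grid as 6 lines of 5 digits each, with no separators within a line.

(row=0, col=0): c = -0.1000 + -0.1100i → escape time 8
(row=0, col=1): c = 0.1050 + -0.1100i → escape time 8
(row=0, col=2): c = 0.3100 + -0.1100i → escape time 8
(row=0, col=3): c = 0.5150 + -0.1100i → escape time 5
(row=0, col=4): c = 0.7200 + -0.1100i → escape time 3
(row=1, col=0): c = -0.1000 + -0.3620i → escape time 8
(row=1, col=1): c = 0.1050 + -0.3620i → escape time 8
(row=1, col=2): c = 0.3100 + -0.3620i → escape time 8
(row=1, col=3): c = 0.5150 + -0.3620i → escape time 5
(row=1, col=4): c = 0.7200 + -0.3620i → escape time 3
(row=2, col=0): c = -0.1000 + -0.6140i → escape time 8
(row=2, col=1): c = 0.1050 + -0.6140i → escape time 8
(row=2, col=2): c = 0.3100 + -0.6140i → escape time 8
(row=2, col=3): c = 0.5150 + -0.6140i → escape time 4
(row=2, col=4): c = 0.7200 + -0.6140i → escape time 3
(row=3, col=0): c = -0.1000 + -0.8660i → escape time 8
(row=3, col=1): c = 0.1050 + -0.8660i → escape time 5
(row=3, col=2): c = 0.3100 + -0.8660i → escape time 4
(row=3, col=3): c = 0.5150 + -0.8660i → escape time 3
(row=3, col=4): c = 0.7200 + -0.8660i → escape time 2
(row=4, col=0): c = -0.1000 + -1.1180i → escape time 5
(row=4, col=1): c = 0.1050 + -1.1180i → escape time 4
(row=4, col=2): c = 0.3100 + -1.1180i → escape time 3
(row=4, col=3): c = 0.5150 + -1.1180i → escape time 2
(row=4, col=4): c = 0.7200 + -1.1180i → escape time 2
(row=5, col=0): c = -0.1000 + -1.3700i → escape time 2
(row=5, col=1): c = 0.1050 + -1.3700i → escape time 2
(row=5, col=2): c = 0.3100 + -1.3700i → escape time 2
(row=5, col=3): c = 0.5150 + -1.3700i → escape time 2
(row=5, col=4): c = 0.7200 + -1.3700i → escape time 2

Answer: 88853
88853
88843
85432
54322
22222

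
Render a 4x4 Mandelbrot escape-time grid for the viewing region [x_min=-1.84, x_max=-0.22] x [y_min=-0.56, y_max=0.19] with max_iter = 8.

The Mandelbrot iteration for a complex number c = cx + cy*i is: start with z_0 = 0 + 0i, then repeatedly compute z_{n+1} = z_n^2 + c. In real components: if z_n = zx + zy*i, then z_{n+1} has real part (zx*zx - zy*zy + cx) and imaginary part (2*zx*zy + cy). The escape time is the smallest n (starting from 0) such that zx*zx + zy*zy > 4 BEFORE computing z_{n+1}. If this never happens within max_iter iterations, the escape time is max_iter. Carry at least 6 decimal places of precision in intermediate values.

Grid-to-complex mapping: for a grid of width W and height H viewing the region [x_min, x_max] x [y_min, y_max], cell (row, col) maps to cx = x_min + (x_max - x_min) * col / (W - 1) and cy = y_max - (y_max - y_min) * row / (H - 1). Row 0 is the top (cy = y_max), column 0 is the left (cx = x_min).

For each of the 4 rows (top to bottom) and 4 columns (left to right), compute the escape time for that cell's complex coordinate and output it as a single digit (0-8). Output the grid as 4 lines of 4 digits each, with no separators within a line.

Answer: 4888
6888
3788
3368

Derivation:
(row=0, col=0): c = -1.8400 + 0.1900i → escape time 4
(row=0, col=1): c = -1.3000 + 0.1900i → escape time 8
(row=0, col=2): c = -0.7600 + 0.1900i → escape time 8
(row=0, col=3): c = -0.2200 + 0.1900i → escape time 8
(row=1, col=0): c = -1.8400 + -0.0600i → escape time 6
(row=1, col=1): c = -1.3000 + -0.0600i → escape time 8
(row=1, col=2): c = -0.7600 + -0.0600i → escape time 8
(row=1, col=3): c = -0.2200 + -0.0600i → escape time 8
(row=2, col=0): c = -1.8400 + -0.3100i → escape time 3
(row=2, col=1): c = -1.3000 + -0.3100i → escape time 7
(row=2, col=2): c = -0.7600 + -0.3100i → escape time 8
(row=2, col=3): c = -0.2200 + -0.3100i → escape time 8
(row=3, col=0): c = -1.8400 + -0.5600i → escape time 3
(row=3, col=1): c = -1.3000 + -0.5600i → escape time 3
(row=3, col=2): c = -0.7600 + -0.5600i → escape time 6
(row=3, col=3): c = -0.2200 + -0.5600i → escape time 8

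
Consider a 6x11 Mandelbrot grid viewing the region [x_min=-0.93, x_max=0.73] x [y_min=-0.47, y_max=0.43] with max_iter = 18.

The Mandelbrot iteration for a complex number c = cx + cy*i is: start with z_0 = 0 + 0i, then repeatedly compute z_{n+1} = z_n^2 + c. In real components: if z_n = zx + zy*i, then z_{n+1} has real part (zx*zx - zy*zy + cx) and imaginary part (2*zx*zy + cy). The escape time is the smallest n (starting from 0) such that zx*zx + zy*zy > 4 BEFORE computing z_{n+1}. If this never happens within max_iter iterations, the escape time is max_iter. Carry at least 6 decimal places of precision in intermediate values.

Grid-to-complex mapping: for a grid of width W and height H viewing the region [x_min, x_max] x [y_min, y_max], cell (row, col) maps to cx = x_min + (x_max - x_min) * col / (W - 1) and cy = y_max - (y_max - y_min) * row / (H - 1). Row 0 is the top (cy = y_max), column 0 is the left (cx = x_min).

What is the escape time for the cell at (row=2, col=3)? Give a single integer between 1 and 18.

Answer: 18

Derivation:
z_0 = 0 + 0i, c = 0.0660 + 0.2500i
Iter 1: z = 0.0660 + 0.2500i, |z|^2 = 0.0669
Iter 2: z = 0.0079 + 0.2830i, |z|^2 = 0.0802
Iter 3: z = -0.0140 + 0.2544i, |z|^2 = 0.0649
Iter 4: z = 0.0015 + 0.2429i, |z|^2 = 0.0590
Iter 5: z = 0.0070 + 0.2507i, |z|^2 = 0.0629
Iter 6: z = 0.0032 + 0.2535i, |z|^2 = 0.0643
Iter 7: z = 0.0017 + 0.2516i, |z|^2 = 0.0633
Iter 8: z = 0.0027 + 0.2509i, |z|^2 = 0.0629
Iter 9: z = 0.0031 + 0.2513i, |z|^2 = 0.0632
Iter 10: z = 0.0028 + 0.2515i, |z|^2 = 0.0633
Iter 11: z = 0.0027 + 0.2514i, |z|^2 = 0.0632
Iter 12: z = 0.0028 + 0.2514i, |z|^2 = 0.0632
Iter 13: z = 0.0028 + 0.2514i, |z|^2 = 0.0632
Iter 14: z = 0.0028 + 0.2514i, |z|^2 = 0.0632
Iter 15: z = 0.0028 + 0.2514i, |z|^2 = 0.0632
Iter 16: z = 0.0028 + 0.2514i, |z|^2 = 0.0632
Iter 17: z = 0.0028 + 0.2514i, |z|^2 = 0.0632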